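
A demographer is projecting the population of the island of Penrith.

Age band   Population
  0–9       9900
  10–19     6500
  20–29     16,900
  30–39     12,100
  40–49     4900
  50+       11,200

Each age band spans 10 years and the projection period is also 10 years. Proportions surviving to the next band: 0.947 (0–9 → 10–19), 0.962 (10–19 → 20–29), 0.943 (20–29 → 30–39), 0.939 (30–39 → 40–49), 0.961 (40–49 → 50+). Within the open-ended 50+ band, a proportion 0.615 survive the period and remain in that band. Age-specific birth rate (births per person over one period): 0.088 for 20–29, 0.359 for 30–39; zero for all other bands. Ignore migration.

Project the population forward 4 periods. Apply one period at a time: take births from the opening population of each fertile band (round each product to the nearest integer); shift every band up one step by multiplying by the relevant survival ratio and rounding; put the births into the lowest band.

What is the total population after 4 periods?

(Groups numbered youngest = 1 to oldest = 6.)
— Period 1 —
Births: 16900 × 0.088 = 1487  |  12100 × 0.359 = 4344 — total 5831
Group 2: 9900 × 0.947 = 9375
Group 3: 6500 × 0.962 = 6253
Group 4: 16900 × 0.943 = 15937
Group 5: 12100 × 0.939 = 11362
Group 6: 4900 × 0.961 + 11200 × 0.615 = 4709 + 6888 = 11597
End of period: [5831, 9375, 6253, 15937, 11362, 11597]
— Period 2 —
Births: 6253 × 0.088 = 550  |  15937 × 0.359 = 5721 — total 6271
Group 2: 5831 × 0.947 = 5522
Group 3: 9375 × 0.962 = 9019
Group 4: 6253 × 0.943 = 5897
Group 5: 15937 × 0.939 = 14965
Group 6: 11362 × 0.961 + 11597 × 0.615 = 10919 + 7132 = 18051
End of period: [6271, 5522, 9019, 5897, 14965, 18051]
— Period 3 —
Births: 9019 × 0.088 = 794  |  5897 × 0.359 = 2117 — total 2911
Group 2: 6271 × 0.947 = 5939
Group 3: 5522 × 0.962 = 5312
Group 4: 9019 × 0.943 = 8505
Group 5: 5897 × 0.939 = 5537
Group 6: 14965 × 0.961 + 18051 × 0.615 = 14381 + 11101 = 25482
End of period: [2911, 5939, 5312, 8505, 5537, 25482]
— Period 4 —
Births: 5312 × 0.088 = 467  |  8505 × 0.359 = 3053 — total 3520
Group 2: 2911 × 0.947 = 2757
Group 3: 5939 × 0.962 = 5713
Group 4: 5312 × 0.943 = 5009
Group 5: 8505 × 0.939 = 7986
Group 6: 5537 × 0.961 + 25482 × 0.615 = 5321 + 15671 = 20992
End of period: [3520, 2757, 5713, 5009, 7986, 20992]
Total after period 4: 3520 + 2757 + 5713 + 5009 + 7986 + 20992 = 45977

45977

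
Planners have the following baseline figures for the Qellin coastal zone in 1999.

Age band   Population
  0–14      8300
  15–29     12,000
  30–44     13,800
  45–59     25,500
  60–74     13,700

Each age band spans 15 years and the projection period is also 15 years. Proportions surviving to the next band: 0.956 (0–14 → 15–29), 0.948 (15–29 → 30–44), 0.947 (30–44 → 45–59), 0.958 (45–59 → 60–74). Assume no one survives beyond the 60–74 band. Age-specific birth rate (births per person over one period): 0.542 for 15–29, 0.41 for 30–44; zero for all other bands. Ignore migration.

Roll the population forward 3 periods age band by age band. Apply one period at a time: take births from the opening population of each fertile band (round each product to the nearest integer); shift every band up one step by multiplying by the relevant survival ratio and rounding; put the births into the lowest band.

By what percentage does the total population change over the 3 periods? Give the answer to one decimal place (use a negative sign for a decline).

-36.7

(Groups numbered youngest = 1 to oldest = 5.)
Period 1.
Births: 12000 × 0.542 = 6504 ; 13800 × 0.41 = 5658 ⇒ total 12162
Group 2: 8300 × 0.956 = 7935
Group 3: 12000 × 0.948 = 11376
Group 4: 13800 × 0.947 = 13069
Group 5: 25500 × 0.958 = 24429
Population now: 0–14=12162, 15–29=7935, 30–44=11376, 45–59=13069, 60–74=24429
Period 2.
Births: 7935 × 0.542 = 4301 ; 11376 × 0.41 = 4664 ⇒ total 8965
Group 2: 12162 × 0.956 = 11627
Group 3: 7935 × 0.948 = 7522
Group 4: 11376 × 0.947 = 10773
Group 5: 13069 × 0.958 = 12520
Population now: 0–14=8965, 15–29=11627, 30–44=7522, 45–59=10773, 60–74=12520
Period 3.
Births: 11627 × 0.542 = 6302 ; 7522 × 0.41 = 3084 ⇒ total 9386
Group 2: 8965 × 0.956 = 8571
Group 3: 11627 × 0.948 = 11022
Group 4: 7522 × 0.947 = 7123
Group 5: 10773 × 0.958 = 10321
Population now: 0–14=9386, 15–29=8571, 30–44=11022, 45–59=7123, 60–74=10321
Total: 73300 → 46423; change = -26877; percentage change = -36.7%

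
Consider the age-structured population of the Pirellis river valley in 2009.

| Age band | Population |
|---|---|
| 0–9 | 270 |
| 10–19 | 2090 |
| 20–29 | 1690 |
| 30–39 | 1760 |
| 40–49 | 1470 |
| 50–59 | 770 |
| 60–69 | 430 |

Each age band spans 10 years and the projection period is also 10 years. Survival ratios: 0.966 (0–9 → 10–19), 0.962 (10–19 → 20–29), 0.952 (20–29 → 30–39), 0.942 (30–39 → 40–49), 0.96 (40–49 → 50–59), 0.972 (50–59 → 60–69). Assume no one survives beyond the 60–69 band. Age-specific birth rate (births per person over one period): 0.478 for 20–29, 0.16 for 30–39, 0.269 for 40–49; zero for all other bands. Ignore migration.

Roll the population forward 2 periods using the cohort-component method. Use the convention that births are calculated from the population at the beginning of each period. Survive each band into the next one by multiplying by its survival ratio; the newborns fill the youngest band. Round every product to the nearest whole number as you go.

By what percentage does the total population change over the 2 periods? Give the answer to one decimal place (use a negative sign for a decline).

14.9

Numbering the bands 1..7 from youngest to oldest:
Period 1.
Births: 1690 * 0.478 = 808 ; 1760 * 0.16 = 282 ; 1470 * 0.269 = 395 ⇒ total 1485
Band 2: 270 * 0.966 = 261
Band 3: 2090 * 0.962 = 2011
Band 4: 1690 * 0.952 = 1609
Band 5: 1760 * 0.942 = 1658
Band 6: 1470 * 0.96 = 1411
Band 7: 770 * 0.972 = 748
→ [1485, 261, 2011, 1609, 1658, 1411, 748]
Period 2.
Births: 2011 * 0.478 = 961 ; 1609 * 0.16 = 257 ; 1658 * 0.269 = 446 ⇒ total 1664
Band 2: 1485 * 0.966 = 1435
Band 3: 261 * 0.962 = 251
Band 4: 2011 * 0.952 = 1914
Band 5: 1609 * 0.942 = 1516
Band 6: 1658 * 0.96 = 1592
Band 7: 1411 * 0.972 = 1371
→ [1664, 1435, 251, 1914, 1516, 1592, 1371]
Total: 8480 → 9743; change = 1263; percentage change = 14.9%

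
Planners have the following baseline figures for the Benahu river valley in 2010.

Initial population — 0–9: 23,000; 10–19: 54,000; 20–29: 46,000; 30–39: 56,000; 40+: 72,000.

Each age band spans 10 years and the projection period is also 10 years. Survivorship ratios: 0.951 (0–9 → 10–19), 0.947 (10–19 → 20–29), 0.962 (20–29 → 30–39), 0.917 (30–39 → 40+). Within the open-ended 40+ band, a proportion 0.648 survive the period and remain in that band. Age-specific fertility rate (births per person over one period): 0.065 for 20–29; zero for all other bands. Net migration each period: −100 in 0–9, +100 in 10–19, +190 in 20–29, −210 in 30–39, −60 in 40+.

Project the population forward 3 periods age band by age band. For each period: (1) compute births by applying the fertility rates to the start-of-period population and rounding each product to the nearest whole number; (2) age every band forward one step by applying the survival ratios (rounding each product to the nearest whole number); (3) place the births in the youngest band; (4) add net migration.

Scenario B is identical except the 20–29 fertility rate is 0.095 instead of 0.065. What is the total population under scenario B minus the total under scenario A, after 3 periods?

3338

Call the groups 1 to 5, youngest first.
[period 1]
Births: 46000 × 0.065 = 2990
Group 2: 23000 × 0.951 = 21873
Group 3: 54000 × 0.947 = 51138
Group 4: 46000 × 0.962 = 44252
Group 5: 56000 × 0.917 + 72000 × 0.648 = 51352 + 46656 = 98008
Net migration: Group 1 − 100 → 2890; Group 2 + 100 → 21973; Group 3 + 190 → 51328; Group 4 − 210 → 44042; Group 5 − 60 → 97948
→ [2890, 21973, 51328, 44042, 97948]
[period 2]
Births: 51328 × 0.065 = 3336
Group 2: 2890 × 0.951 = 2748
Group 3: 21973 × 0.947 = 20808
Group 4: 51328 × 0.962 = 49378
Group 5: 44042 × 0.917 + 97948 × 0.648 = 40387 + 63470 = 103857
Net migration: Group 1 − 100 → 3236; Group 2 + 100 → 2848; Group 3 + 190 → 20998; Group 4 − 210 → 49168; Group 5 − 60 → 103797
→ [3236, 2848, 20998, 49168, 103797]
[period 3]
Births: 20998 × 0.065 = 1365
Group 2: 3236 × 0.951 = 3077
Group 3: 2848 × 0.947 = 2697
Group 4: 20998 × 0.962 = 20200
Group 5: 49168 × 0.917 + 103797 × 0.648 = 45087 + 67260 = 112347
Net migration: Group 1 − 100 → 1265; Group 2 + 100 → 3177; Group 3 + 190 → 2887; Group 4 − 210 → 19990; Group 5 − 60 → 112287
→ [1265, 3177, 2887, 19990, 112287]
Scenario A total after 3 periods: 139606
Scenario B projection —
[period 1]
Births: 46000 × 0.095 = 4370
Group 2: 23000 × 0.951 = 21873
Group 3: 54000 × 0.947 = 51138
Group 4: 46000 × 0.962 = 44252
Group 5: 56000 × 0.917 + 72000 × 0.648 = 51352 + 46656 = 98008
Net migration: Group 1 − 100 → 4270; Group 2 + 100 → 21973; Group 3 + 190 → 51328; Group 4 − 210 → 44042; Group 5 − 60 → 97948
→ [4270, 21973, 51328, 44042, 97948]
[period 2]
Births: 51328 × 0.095 = 4876
Group 2: 4270 × 0.951 = 4061
Group 3: 21973 × 0.947 = 20808
Group 4: 51328 × 0.962 = 49378
Group 5: 44042 × 0.917 + 97948 × 0.648 = 40387 + 63470 = 103857
Net migration: Group 1 − 100 → 4776; Group 2 + 100 → 4161; Group 3 + 190 → 20998; Group 4 − 210 → 49168; Group 5 − 60 → 103797
→ [4776, 4161, 20998, 49168, 103797]
[period 3]
Births: 20998 × 0.095 = 1995
Group 2: 4776 × 0.951 = 4542
Group 3: 4161 × 0.947 = 3940
Group 4: 20998 × 0.962 = 20200
Group 5: 49168 × 0.917 + 103797 × 0.648 = 45087 + 67260 = 112347
Net migration: Group 1 − 100 → 1895; Group 2 + 100 → 4642; Group 3 + 190 → 4130; Group 4 − 210 → 19990; Group 5 − 60 → 112287
→ [1895, 4642, 4130, 19990, 112287]
Scenario B total after 3 periods: 142944
Difference B − A = 142944 − 139606 = 3338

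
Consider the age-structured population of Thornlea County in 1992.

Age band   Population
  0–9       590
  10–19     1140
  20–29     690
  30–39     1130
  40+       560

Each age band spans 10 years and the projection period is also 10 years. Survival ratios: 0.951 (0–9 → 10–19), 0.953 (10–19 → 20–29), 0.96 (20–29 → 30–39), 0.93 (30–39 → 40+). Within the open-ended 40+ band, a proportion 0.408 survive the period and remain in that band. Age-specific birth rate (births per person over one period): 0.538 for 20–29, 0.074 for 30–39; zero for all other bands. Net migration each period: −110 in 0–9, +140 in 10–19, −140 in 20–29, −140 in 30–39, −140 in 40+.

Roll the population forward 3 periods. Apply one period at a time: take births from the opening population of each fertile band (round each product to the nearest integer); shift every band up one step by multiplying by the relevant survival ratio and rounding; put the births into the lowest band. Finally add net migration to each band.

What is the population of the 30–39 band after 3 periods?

367

Period 1:
Births: 690 × 0.538 = 371, 1130 × 0.074 = 84 ⇒ total 455
10–19: 590 × 0.951 = 561
20–29: 1140 × 0.953 = 1086
30–39: 690 × 0.96 = 662
40+: 1130 × 0.93 + 560 × 0.408 = 1051 + 228 = 1279
Net migration: 0–9 − 110 → 345; 10–19 + 140 → 701; 20–29 − 140 → 946; 30–39 − 140 → 522; 40+ − 140 → 1139
→ [345, 701, 946, 522, 1139]
Period 2:
Births: 946 × 0.538 = 509, 522 × 0.074 = 39 ⇒ total 548
10–19: 345 × 0.951 = 328
20–29: 701 × 0.953 = 668
30–39: 946 × 0.96 = 908
40+: 522 × 0.93 + 1139 × 0.408 = 485 + 465 = 950
Net migration: 0–9 − 110 → 438; 10–19 + 140 → 468; 20–29 − 140 → 528; 30–39 − 140 → 768; 40+ − 140 → 810
→ [438, 468, 528, 768, 810]
Period 3:
Births: 528 × 0.538 = 284, 768 × 0.074 = 57 ⇒ total 341
10–19: 438 × 0.951 = 417
20–29: 468 × 0.953 = 446
30–39: 528 × 0.96 = 507
40+: 768 × 0.93 + 810 × 0.408 = 714 + 330 = 1044
Net migration: 0–9 − 110 → 231; 10–19 + 140 → 557; 20–29 − 140 → 306; 30–39 − 140 → 367; 40+ − 140 → 904
→ [231, 557, 306, 367, 904]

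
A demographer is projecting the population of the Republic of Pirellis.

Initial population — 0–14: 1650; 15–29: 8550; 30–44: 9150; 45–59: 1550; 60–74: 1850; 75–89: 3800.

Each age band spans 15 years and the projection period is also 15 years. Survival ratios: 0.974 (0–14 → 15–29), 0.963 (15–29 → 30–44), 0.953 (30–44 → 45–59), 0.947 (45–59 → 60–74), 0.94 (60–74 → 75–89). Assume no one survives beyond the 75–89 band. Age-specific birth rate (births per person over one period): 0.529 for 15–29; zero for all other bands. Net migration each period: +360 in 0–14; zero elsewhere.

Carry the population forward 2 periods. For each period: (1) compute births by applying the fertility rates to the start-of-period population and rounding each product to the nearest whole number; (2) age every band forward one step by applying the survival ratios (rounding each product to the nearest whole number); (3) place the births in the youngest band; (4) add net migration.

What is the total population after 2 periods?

24999

[period 1]
Births: 8550 × 0.529 = 4523
15–29: 1650 × 0.974 = 1607
30–44: 8550 × 0.963 = 8234
45–59: 9150 × 0.953 = 8720
60–74: 1550 × 0.947 = 1468
75–89: 1850 × 0.94 = 1739
Net migration: 0–14 + 360 → 4883
Population now: 0–14=4883, 15–29=1607, 30–44=8234, 45–59=8720, 60–74=1468, 75–89=1739
[period 2]
Births: 1607 × 0.529 = 850
15–29: 4883 × 0.974 = 4756
30–44: 1607 × 0.963 = 1548
45–59: 8234 × 0.953 = 7847
60–74: 8720 × 0.947 = 8258
75–89: 1468 × 0.94 = 1380
Net migration: 0–14 + 360 → 1210
Population now: 0–14=1210, 15–29=4756, 30–44=1548, 45–59=7847, 60–74=8258, 75–89=1380
Total after period 2: 1210 + 4756 + 1548 + 7847 + 8258 + 1380 = 24999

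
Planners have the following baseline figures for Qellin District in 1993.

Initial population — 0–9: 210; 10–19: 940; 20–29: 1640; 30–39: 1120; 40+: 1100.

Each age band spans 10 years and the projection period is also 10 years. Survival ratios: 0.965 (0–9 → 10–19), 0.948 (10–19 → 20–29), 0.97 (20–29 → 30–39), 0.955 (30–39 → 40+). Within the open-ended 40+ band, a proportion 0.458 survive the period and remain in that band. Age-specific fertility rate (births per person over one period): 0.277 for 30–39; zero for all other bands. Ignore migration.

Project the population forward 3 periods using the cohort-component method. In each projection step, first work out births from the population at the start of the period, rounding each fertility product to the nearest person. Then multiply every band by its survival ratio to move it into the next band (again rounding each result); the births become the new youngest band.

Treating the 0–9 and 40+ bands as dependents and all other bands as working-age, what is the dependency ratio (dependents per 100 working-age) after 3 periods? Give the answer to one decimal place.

233.5

[period 1]
Births: 1120 * 0.277 = 310
10–19: 210 * 0.965 = 203
20–29: 940 * 0.948 = 891
30–39: 1640 * 0.97 = 1591
40+: 1120 * 0.955 + 1100 * 0.458 = 1070 + 504 = 1574
Giving 310 / 203 / 891 / 1591 / 1574.
[period 2]
Births: 1591 * 0.277 = 441
10–19: 310 * 0.965 = 299
20–29: 203 * 0.948 = 192
30–39: 891 * 0.97 = 864
40+: 1591 * 0.955 + 1574 * 0.458 = 1519 + 721 = 2240
Giving 441 / 299 / 192 / 864 / 2240.
[period 3]
Births: 864 * 0.277 = 239
10–19: 441 * 0.965 = 426
20–29: 299 * 0.948 = 283
30–39: 192 * 0.97 = 186
40+: 864 * 0.955 + 2240 * 0.458 = 825 + 1026 = 1851
Giving 239 / 426 / 283 / 186 / 1851.
Dependents (band 0–9 + band 40+) = 239 + 1851 = 2090; working-age = 895; ratio = 2090/895 × 100 = 233.5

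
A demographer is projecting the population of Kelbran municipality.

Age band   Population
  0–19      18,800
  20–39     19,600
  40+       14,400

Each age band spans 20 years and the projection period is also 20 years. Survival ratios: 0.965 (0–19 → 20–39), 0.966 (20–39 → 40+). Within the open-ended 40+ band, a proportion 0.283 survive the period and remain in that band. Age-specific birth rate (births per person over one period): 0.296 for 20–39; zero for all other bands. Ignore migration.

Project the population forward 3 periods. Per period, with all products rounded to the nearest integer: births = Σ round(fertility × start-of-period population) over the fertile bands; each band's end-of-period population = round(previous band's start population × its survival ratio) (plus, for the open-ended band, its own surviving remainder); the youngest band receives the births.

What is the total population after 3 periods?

— Period 1 —
Births: 19600 * 0.296 = 5802
20–39: 18800 * 0.965 = 18142
40+: 19600 * 0.966 + 14400 * 0.283 = 18934 + 4075 = 23009
End of period: [5802, 18142, 23009]
— Period 2 —
Births: 18142 * 0.296 = 5370
20–39: 5802 * 0.965 = 5599
40+: 18142 * 0.966 + 23009 * 0.283 = 17525 + 6512 = 24037
End of period: [5370, 5599, 24037]
— Period 3 —
Births: 5599 * 0.296 = 1657
20–39: 5370 * 0.965 = 5182
40+: 5599 * 0.966 + 24037 * 0.283 = 5409 + 6802 = 12211
End of period: [1657, 5182, 12211]
Total after period 3: 1657 + 5182 + 12211 = 19050

19050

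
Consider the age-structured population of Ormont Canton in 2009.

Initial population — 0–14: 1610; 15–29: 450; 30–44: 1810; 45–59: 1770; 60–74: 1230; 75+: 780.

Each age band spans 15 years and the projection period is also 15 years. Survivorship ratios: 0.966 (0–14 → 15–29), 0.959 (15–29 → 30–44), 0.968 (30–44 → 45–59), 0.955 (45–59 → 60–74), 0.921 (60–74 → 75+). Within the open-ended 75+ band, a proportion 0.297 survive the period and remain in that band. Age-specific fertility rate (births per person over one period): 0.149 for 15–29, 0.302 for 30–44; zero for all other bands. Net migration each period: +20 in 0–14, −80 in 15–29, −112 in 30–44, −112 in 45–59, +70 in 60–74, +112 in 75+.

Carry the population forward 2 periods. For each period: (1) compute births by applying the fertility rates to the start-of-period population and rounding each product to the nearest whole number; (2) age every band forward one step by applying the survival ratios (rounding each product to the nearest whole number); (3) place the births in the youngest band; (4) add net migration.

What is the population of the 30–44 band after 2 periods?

1303

(Groups numbered youngest = 1 to oldest = 6.)
Period 1.
Births: 450 * 0.149 = 67 ; 1810 * 0.302 = 547 — total 614
Group 2: 1610 * 0.966 = 1555
Group 3: 450 * 0.959 = 432
Group 4: 1810 * 0.968 = 1752
Group 5: 1770 * 0.955 = 1690
Group 6: 1230 * 0.921 + 780 * 0.297 = 1133 + 232 = 1365
Net migration: Group 1 + 20 → 634; Group 2 − 80 → 1475; Group 3 − 112 → 320; Group 4 − 112 → 1640; Group 5 + 70 → 1760; Group 6 + 112 → 1477
End of period: [634, 1475, 320, 1640, 1760, 1477]
Period 2.
Births: 1475 * 0.149 = 220 ; 320 * 0.302 = 97 — total 317
Group 2: 634 * 0.966 = 612
Group 3: 1475 * 0.959 = 1415
Group 4: 320 * 0.968 = 310
Group 5: 1640 * 0.955 = 1566
Group 6: 1760 * 0.921 + 1477 * 0.297 = 1621 + 439 = 2060
Net migration: Group 1 + 20 → 337; Group 2 − 80 → 532; Group 3 − 112 → 1303; Group 4 − 112 → 198; Group 5 + 70 → 1636; Group 6 + 112 → 2172
End of period: [337, 532, 1303, 198, 1636, 2172]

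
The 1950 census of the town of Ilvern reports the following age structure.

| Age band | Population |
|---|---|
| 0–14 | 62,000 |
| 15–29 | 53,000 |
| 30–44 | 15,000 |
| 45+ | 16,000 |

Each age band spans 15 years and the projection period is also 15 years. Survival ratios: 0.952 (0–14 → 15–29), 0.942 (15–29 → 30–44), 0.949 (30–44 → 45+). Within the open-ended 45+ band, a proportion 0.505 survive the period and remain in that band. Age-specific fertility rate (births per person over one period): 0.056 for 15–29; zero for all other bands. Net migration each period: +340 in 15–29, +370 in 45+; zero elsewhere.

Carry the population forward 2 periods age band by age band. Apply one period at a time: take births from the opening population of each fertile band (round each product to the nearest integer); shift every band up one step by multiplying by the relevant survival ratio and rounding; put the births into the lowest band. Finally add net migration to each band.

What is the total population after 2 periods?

Numbering the bands 1..4 from youngest to oldest:
After projecting period 1:
Births: 53000 * 0.056 = 2968
Band 2: 62000 * 0.952 = 59024
Band 3: 53000 * 0.942 = 49926
Band 4: 15000 * 0.949 + 16000 * 0.505 = 14235 + 8080 = 22315
Net migration: Band 2 + 340 → 59364; Band 4 + 370 → 22685
Giving 2968 / 59364 / 49926 / 22685.
After projecting period 2:
Births: 59364 * 0.056 = 3324
Band 2: 2968 * 0.952 = 2826
Band 3: 59364 * 0.942 = 55921
Band 4: 49926 * 0.949 + 22685 * 0.505 = 47380 + 11456 = 58836
Net migration: Band 2 + 340 → 3166; Band 4 + 370 → 59206
Giving 3324 / 3166 / 55921 / 59206.
Total after period 2: 3324 + 3166 + 55921 + 59206 = 121617

121617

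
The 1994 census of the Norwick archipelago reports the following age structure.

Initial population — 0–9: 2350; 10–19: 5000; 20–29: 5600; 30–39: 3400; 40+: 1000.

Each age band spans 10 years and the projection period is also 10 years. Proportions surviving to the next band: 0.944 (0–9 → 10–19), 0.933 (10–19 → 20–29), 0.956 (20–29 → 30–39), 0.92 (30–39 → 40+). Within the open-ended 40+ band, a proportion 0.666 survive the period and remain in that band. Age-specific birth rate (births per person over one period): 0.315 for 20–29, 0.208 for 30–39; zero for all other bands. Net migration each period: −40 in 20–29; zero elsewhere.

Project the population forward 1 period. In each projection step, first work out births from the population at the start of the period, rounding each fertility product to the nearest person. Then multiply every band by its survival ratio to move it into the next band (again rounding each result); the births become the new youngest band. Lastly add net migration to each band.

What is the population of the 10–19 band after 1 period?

(Groups numbered youngest = 1 to oldest = 5.)
After projecting period 1:
Births: 5600 * 0.315 = 1764, 3400 * 0.208 = 707 → total 2471
Group 2: 2350 * 0.944 = 2218
Group 3: 5000 * 0.933 = 4665
Group 4: 5600 * 0.956 = 5354
Group 5: 3400 * 0.92 + 1000 * 0.666 = 3128 + 666 = 3794
Net migration: Group 3 − 40 → 4625
End of period: [2471, 2218, 4625, 5354, 3794]

2218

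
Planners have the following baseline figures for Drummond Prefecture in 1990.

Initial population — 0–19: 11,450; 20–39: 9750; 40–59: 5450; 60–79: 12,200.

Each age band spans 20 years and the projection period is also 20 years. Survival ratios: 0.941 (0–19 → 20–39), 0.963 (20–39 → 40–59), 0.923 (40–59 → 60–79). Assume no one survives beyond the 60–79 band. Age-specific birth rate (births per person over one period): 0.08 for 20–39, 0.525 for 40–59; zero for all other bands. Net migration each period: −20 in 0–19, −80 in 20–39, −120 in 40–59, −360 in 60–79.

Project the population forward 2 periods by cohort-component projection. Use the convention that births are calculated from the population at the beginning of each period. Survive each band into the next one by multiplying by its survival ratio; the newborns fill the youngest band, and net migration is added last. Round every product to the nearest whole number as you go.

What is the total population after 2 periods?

Let group 1 be 0–19 through group 4 = 60–79.
Period 1.
Births: 9750 * 0.08 = 780 ; 5450 * 0.525 = 2861 → total 3641
Group 2: 11450 * 0.941 = 10774
Group 3: 9750 * 0.963 = 9389
Group 4: 5450 * 0.923 = 5030
Net migration: Group 1 − 20 → 3621; Group 2 − 80 → 10694; Group 3 − 120 → 9269; Group 4 − 360 → 4670
Giving 3621 / 10694 / 9269 / 4670.
Period 2.
Births: 10694 * 0.08 = 856 ; 9269 * 0.525 = 4866 → total 5722
Group 2: 3621 * 0.941 = 3407
Group 3: 10694 * 0.963 = 10298
Group 4: 9269 * 0.923 = 8555
Net migration: Group 1 − 20 → 5702; Group 2 − 80 → 3327; Group 3 − 120 → 10178; Group 4 − 360 → 8195
Giving 5702 / 3327 / 10178 / 8195.
Total after period 2: 5702 + 3327 + 10178 + 8195 = 27402

27402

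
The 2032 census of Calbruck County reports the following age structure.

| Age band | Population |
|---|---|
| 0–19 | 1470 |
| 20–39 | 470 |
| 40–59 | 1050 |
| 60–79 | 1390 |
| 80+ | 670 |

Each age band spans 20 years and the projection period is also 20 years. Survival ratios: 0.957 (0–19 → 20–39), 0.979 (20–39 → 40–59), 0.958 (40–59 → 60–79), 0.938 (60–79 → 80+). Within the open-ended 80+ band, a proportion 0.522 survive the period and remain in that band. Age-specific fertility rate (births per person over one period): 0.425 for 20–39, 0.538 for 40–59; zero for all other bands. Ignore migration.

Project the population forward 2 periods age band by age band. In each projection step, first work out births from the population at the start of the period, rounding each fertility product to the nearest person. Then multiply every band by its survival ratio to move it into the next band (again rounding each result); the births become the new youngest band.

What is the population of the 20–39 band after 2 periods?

Period 1:
Births: 470 * 0.425 = 200  |  1050 * 0.538 = 565 → total 765
20–39: 1470 * 0.957 = 1407
40–59: 470 * 0.979 = 460
60–79: 1050 * 0.958 = 1006
80+: 1390 * 0.938 + 670 * 0.522 = 1304 + 350 = 1654
Population now: 0–19=765, 20–39=1407, 40–59=460, 60–79=1006, 80+=1654
Period 2:
Births: 1407 * 0.425 = 598  |  460 * 0.538 = 247 → total 845
20–39: 765 * 0.957 = 732
40–59: 1407 * 0.979 = 1377
60–79: 460 * 0.958 = 441
80+: 1006 * 0.938 + 1654 * 0.522 = 944 + 863 = 1807
Population now: 0–19=845, 20–39=732, 40–59=1377, 60–79=441, 80+=1807

732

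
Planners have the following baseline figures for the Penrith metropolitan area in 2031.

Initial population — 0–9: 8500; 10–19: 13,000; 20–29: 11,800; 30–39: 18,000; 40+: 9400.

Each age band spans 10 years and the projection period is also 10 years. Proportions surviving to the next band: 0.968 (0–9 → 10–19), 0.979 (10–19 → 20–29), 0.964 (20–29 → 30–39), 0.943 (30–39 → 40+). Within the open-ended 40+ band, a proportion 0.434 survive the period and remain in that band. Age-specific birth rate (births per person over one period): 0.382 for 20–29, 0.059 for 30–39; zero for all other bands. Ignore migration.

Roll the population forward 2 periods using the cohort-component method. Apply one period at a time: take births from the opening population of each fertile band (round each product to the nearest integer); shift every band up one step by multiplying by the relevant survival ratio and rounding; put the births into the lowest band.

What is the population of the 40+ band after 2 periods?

19864

After projecting period 1:
Births: 11800 × 0.382 = 4508 ; 18000 × 0.059 = 1062 — total 5570
10–19: 8500 × 0.968 = 8228
20–29: 13000 × 0.979 = 12727
30–39: 11800 × 0.964 = 11375
40+: 18000 × 0.943 + 9400 × 0.434 = 16974 + 4080 = 21054
→ [5570, 8228, 12727, 11375, 21054]
After projecting period 2:
Births: 12727 × 0.382 = 4862 ; 11375 × 0.059 = 671 — total 5533
10–19: 5570 × 0.968 = 5392
20–29: 8228 × 0.979 = 8055
30–39: 12727 × 0.964 = 12269
40+: 11375 × 0.943 + 21054 × 0.434 = 10727 + 9137 = 19864
→ [5533, 5392, 8055, 12269, 19864]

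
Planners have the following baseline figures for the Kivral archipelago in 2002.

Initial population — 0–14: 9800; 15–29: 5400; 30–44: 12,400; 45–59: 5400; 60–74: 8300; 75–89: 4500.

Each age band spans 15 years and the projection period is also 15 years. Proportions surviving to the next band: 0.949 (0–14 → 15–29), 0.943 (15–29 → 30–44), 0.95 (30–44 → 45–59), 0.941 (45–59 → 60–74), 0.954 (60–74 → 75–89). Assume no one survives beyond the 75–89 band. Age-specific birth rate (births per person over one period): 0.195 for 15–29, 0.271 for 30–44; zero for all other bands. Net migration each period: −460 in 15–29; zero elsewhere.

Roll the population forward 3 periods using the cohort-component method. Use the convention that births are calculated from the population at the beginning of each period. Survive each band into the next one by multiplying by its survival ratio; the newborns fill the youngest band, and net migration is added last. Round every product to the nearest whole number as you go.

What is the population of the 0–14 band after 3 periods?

After projecting period 1:
Births: 5400 × 0.195 = 1053 ; 12400 × 0.271 = 3360 ⇒ total 4413
15–29: 9800 × 0.949 = 9300
30–44: 5400 × 0.943 = 5092
45–59: 12400 × 0.95 = 11780
60–74: 5400 × 0.941 = 5081
75–89: 8300 × 0.954 = 7918
Net migration: 15–29 − 460 → 8840
→ [4413, 8840, 5092, 11780, 5081, 7918]
After projecting period 2:
Births: 8840 × 0.195 = 1724 ; 5092 × 0.271 = 1380 ⇒ total 3104
15–29: 4413 × 0.949 = 4188
30–44: 8840 × 0.943 = 8336
45–59: 5092 × 0.95 = 4837
60–74: 11780 × 0.941 = 11085
75–89: 5081 × 0.954 = 4847
Net migration: 15–29 − 460 → 3728
→ [3104, 3728, 8336, 4837, 11085, 4847]
After projecting period 3:
Births: 3728 × 0.195 = 727 ; 8336 × 0.271 = 2259 ⇒ total 2986
15–29: 3104 × 0.949 = 2946
30–44: 3728 × 0.943 = 3516
45–59: 8336 × 0.95 = 7919
60–74: 4837 × 0.941 = 4552
75–89: 11085 × 0.954 = 10575
Net migration: 15–29 − 460 → 2486
→ [2986, 2486, 3516, 7919, 4552, 10575]

2986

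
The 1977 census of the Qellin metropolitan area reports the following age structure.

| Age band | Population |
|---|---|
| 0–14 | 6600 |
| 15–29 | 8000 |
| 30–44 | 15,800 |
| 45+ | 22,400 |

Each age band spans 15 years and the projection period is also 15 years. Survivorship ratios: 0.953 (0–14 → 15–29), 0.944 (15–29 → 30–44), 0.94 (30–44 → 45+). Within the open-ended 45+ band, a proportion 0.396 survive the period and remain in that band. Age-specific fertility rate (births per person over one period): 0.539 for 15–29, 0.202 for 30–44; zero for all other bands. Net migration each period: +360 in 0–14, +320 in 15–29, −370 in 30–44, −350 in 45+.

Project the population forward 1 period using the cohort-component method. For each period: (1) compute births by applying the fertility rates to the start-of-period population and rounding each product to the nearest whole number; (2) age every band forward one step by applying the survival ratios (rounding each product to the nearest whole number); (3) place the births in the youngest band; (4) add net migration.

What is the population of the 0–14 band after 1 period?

Numbering the bands 1..4 from youngest to oldest:
Period 1.
Births: 8000 * 0.539 = 4312  |  15800 * 0.202 = 3192 → total 7504
Band 2: 6600 * 0.953 = 6290
Band 3: 8000 * 0.944 = 7552
Band 4: 15800 * 0.94 + 22400 * 0.396 = 14852 + 8870 = 23722
Net migration: Band 1 + 360 → 7864; Band 2 + 320 → 6610; Band 3 − 370 → 7182; Band 4 − 350 → 23372
Giving 7864 / 6610 / 7182 / 23372.

7864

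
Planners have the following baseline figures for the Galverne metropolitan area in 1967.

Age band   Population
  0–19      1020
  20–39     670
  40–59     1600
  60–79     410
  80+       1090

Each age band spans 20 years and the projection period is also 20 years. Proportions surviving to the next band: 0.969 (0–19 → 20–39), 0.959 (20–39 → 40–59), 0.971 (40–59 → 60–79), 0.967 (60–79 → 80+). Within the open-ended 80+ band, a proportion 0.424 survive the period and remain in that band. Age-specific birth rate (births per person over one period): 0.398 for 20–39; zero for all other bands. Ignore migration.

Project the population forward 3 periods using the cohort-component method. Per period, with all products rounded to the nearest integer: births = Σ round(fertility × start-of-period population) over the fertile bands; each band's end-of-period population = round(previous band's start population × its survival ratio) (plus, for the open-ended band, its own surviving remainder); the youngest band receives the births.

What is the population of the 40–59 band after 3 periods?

[period 1]
Births: 670 × 0.398 = 267
20–39: 1020 × 0.969 = 988
40–59: 670 × 0.959 = 643
60–79: 1600 × 0.971 = 1554
80+: 410 × 0.967 + 1090 × 0.424 = 396 + 462 = 858
End of period: [267, 988, 643, 1554, 858]
[period 2]
Births: 988 × 0.398 = 393
20–39: 267 × 0.969 = 259
40–59: 988 × 0.959 = 947
60–79: 643 × 0.971 = 624
80+: 1554 × 0.967 + 858 × 0.424 = 1503 + 364 = 1867
End of period: [393, 259, 947, 624, 1867]
[period 3]
Births: 259 × 0.398 = 103
20–39: 393 × 0.969 = 381
40–59: 259 × 0.959 = 248
60–79: 947 × 0.971 = 920
80+: 624 × 0.967 + 1867 × 0.424 = 603 + 792 = 1395
End of period: [103, 381, 248, 920, 1395]

248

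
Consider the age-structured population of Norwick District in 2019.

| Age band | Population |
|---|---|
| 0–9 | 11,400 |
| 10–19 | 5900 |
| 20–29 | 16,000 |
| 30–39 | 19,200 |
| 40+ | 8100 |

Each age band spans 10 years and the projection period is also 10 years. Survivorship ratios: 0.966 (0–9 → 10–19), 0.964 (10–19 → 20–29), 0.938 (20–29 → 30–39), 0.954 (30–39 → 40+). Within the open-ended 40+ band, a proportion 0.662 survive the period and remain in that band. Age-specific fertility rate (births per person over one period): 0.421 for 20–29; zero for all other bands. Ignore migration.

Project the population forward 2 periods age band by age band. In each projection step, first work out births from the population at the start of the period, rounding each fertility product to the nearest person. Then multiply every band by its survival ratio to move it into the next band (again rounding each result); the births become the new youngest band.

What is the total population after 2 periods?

Call the bands 1 to 5, youngest first.
— Period 1 —
Births: 16000 × 0.421 = 6736
Band 2: 11400 × 0.966 = 11012
Band 3: 5900 × 0.964 = 5688
Band 4: 16000 × 0.938 = 15008
Band 5: 19200 × 0.954 + 8100 × 0.662 = 18317 + 5362 = 23679
End of period: [6736, 11012, 5688, 15008, 23679]
— Period 2 —
Births: 5688 × 0.421 = 2395
Band 2: 6736 × 0.966 = 6507
Band 3: 11012 × 0.964 = 10616
Band 4: 5688 × 0.938 = 5335
Band 5: 15008 × 0.954 + 23679 × 0.662 = 14318 + 15675 = 29993
End of period: [2395, 6507, 10616, 5335, 29993]
Total after period 2: 2395 + 6507 + 10616 + 5335 + 29993 = 54846

54846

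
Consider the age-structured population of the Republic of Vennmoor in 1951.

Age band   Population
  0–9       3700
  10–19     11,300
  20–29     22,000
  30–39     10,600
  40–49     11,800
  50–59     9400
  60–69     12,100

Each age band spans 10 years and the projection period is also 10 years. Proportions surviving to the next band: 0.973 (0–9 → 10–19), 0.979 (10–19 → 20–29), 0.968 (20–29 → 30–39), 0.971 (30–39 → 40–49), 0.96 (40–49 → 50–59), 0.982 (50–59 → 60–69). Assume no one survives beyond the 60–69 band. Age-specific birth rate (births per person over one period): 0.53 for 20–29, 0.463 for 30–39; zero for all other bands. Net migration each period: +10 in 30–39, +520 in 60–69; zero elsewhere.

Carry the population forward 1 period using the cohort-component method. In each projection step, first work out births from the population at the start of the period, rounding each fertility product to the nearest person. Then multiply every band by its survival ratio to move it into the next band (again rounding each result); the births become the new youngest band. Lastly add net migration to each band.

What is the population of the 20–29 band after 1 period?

11063

— Period 1 —
Births: 22000 × 0.53 = 11660 ; 10600 × 0.463 = 4908 → 16568
10–19: 3700 × 0.973 = 3600
20–29: 11300 × 0.979 = 11063
30–39: 22000 × 0.968 = 21296
40–49: 10600 × 0.971 = 10293
50–59: 11800 × 0.96 = 11328
60–69: 9400 × 0.982 = 9231
Net migration: 30–39 + 10 → 21306; 60–69 + 520 → 9751
Population now: 0–9=16568, 10–19=3600, 20–29=11063, 30–39=21306, 40–49=10293, 50–59=11328, 60–69=9751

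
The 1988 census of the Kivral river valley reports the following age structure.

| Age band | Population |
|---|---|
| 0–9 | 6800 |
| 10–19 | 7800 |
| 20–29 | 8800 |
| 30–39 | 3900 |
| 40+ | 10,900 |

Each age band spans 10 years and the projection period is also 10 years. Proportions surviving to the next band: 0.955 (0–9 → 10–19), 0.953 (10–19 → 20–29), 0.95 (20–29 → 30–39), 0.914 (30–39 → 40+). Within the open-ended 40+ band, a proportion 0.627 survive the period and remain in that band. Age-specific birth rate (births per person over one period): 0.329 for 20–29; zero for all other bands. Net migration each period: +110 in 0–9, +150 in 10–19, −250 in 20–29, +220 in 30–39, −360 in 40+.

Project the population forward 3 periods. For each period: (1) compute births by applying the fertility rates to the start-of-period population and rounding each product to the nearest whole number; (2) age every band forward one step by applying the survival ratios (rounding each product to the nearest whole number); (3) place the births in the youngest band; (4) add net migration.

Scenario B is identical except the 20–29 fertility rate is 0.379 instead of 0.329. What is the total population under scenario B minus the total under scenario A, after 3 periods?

[period 1]
Births: 8800 × 0.329 = 2895
10–19: 6800 × 0.955 = 6494
20–29: 7800 × 0.953 = 7433
30–39: 8800 × 0.95 = 8360
40+: 3900 × 0.914 + 10900 × 0.627 = 3565 + 6834 = 10399
Net migration: 0–9 + 110 → 3005; 10–19 + 150 → 6644; 20–29 − 250 → 7183; 30–39 + 220 → 8580; 40+ − 360 → 10039
Giving 3005 / 6644 / 7183 / 8580 / 10039.
[period 2]
Births: 7183 × 0.329 = 2363
10–19: 3005 × 0.955 = 2870
20–29: 6644 × 0.953 = 6332
30–39: 7183 × 0.95 = 6824
40+: 8580 × 0.914 + 10039 × 0.627 = 7842 + 6294 = 14136
Net migration: 0–9 + 110 → 2473; 10–19 + 150 → 3020; 20–29 − 250 → 6082; 30–39 + 220 → 7044; 40+ − 360 → 13776
Giving 2473 / 3020 / 6082 / 7044 / 13776.
[period 3]
Births: 6082 × 0.329 = 2001
10–19: 2473 × 0.955 = 2362
20–29: 3020 × 0.953 = 2878
30–39: 6082 × 0.95 = 5778
40+: 7044 × 0.914 + 13776 × 0.627 = 6438 + 8638 = 15076
Net migration: 0–9 + 110 → 2111; 10–19 + 150 → 2512; 20–29 − 250 → 2628; 30–39 + 220 → 5998; 40+ − 360 → 14716
Giving 2111 / 2512 / 2628 / 5998 / 14716.
Scenario A total after 3 periods: 27965
Scenario B projection —
[period 1]
Births: 8800 × 0.379 = 3335
10–19: 6800 × 0.955 = 6494
20–29: 7800 × 0.953 = 7433
30–39: 8800 × 0.95 = 8360
40+: 3900 × 0.914 + 10900 × 0.627 = 3565 + 6834 = 10399
Net migration: 0–9 + 110 → 3445; 10–19 + 150 → 6644; 20–29 − 250 → 7183; 30–39 + 220 → 8580; 40+ − 360 → 10039
Giving 3445 / 6644 / 7183 / 8580 / 10039.
[period 2]
Births: 7183 × 0.379 = 2722
10–19: 3445 × 0.955 = 3290
20–29: 6644 × 0.953 = 6332
30–39: 7183 × 0.95 = 6824
40+: 8580 × 0.914 + 10039 × 0.627 = 7842 + 6294 = 14136
Net migration: 0–9 + 110 → 2832; 10–19 + 150 → 3440; 20–29 − 250 → 6082; 30–39 + 220 → 7044; 40+ − 360 → 13776
Giving 2832 / 3440 / 6082 / 7044 / 13776.
[period 3]
Births: 6082 × 0.379 = 2305
10–19: 2832 × 0.955 = 2705
20–29: 3440 × 0.953 = 3278
30–39: 6082 × 0.95 = 5778
40+: 7044 × 0.914 + 13776 × 0.627 = 6438 + 8638 = 15076
Net migration: 0–9 + 110 → 2415; 10–19 + 150 → 2855; 20–29 − 250 → 3028; 30–39 + 220 → 5998; 40+ − 360 → 14716
Giving 2415 / 2855 / 3028 / 5998 / 14716.
Scenario B total after 3 periods: 29012
Difference B − A = 29012 − 27965 = 1047

1047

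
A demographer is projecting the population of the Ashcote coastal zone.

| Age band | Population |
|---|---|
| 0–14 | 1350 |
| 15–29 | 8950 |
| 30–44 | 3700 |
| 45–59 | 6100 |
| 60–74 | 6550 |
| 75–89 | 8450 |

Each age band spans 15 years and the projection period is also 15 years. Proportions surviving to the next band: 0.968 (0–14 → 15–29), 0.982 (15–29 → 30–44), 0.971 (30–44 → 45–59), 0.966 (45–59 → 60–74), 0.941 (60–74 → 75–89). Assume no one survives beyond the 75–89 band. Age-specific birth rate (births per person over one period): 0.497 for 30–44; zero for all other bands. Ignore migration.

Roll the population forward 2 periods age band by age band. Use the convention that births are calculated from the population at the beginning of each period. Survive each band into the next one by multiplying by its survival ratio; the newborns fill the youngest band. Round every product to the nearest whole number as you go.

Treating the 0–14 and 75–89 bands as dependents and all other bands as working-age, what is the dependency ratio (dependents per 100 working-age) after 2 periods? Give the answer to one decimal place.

Numbering the bands 1..6 from youngest to oldest:
— Period 1 —
Births: 3700 * 0.497 = 1839
Band 2: 1350 * 0.968 = 1307
Band 3: 8950 * 0.982 = 8789
Band 4: 3700 * 0.971 = 3593
Band 5: 6100 * 0.966 = 5893
Band 6: 6550 * 0.941 = 6164
End of period: [1839, 1307, 8789, 3593, 5893, 6164]
— Period 2 —
Births: 8789 * 0.497 = 4368
Band 2: 1839 * 0.968 = 1780
Band 3: 1307 * 0.982 = 1283
Band 4: 8789 * 0.971 = 8534
Band 5: 3593 * 0.966 = 3471
Band 6: 5893 * 0.941 = 5545
End of period: [4368, 1780, 1283, 8534, 3471, 5545]
Dependents (band 0–14 + band 75–89) = 4368 + 5545 = 9913; working-age = 15068; ratio = 9913/15068 × 100 = 65.8

65.8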